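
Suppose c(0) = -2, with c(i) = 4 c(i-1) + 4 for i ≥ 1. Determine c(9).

-174764

c(1) = 4*(-2) + 4 = -4
c(2) = 4*(-4) + 4 = -12
c(3) = 4*(-12) + 4 = -44
c(4) = 4*(-44) + 4 = -172
c(5) = 4*(-172) + 4 = -684
c(6) = 4*(-684) + 4 = -2732
c(7) = 4*(-2732) + 4 = -10924
c(8) = 4*(-10924) + 4 = -43692
c(9) = 4*(-43692) + 4 = -174764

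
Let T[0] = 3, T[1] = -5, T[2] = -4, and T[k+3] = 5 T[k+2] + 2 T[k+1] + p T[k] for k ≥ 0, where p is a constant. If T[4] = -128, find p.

3

T[3] = -30 + 3p
T[4] = -158 + 10p
So -158 + 10p = -128, giving p = 3.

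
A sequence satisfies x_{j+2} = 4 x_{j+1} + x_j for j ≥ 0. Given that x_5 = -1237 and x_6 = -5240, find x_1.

-5

Rearranging, x_{j-2} = x_j - 4 x_{j-1}.
x_4 = -5240 - 4·(-1237) = -292
x_3 = -1237 - 4·(-292) = -69
x_2 = -292 - 4·(-69) = -16
x_1 = -69 - 4·(-16) = -5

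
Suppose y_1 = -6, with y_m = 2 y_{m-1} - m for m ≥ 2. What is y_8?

-1142

y_2 = 2(-6) - 2 = -14
y_3 = 2(-14) - 3 = -31
y_4 = 2(-31) - 4 = -66
y_5 = 2(-66) - 5 = -137
y_6 = 2(-137) - 6 = -280
y_7 = 2(-280) - 7 = -567
y_8 = 2(-567) - 8 = -1142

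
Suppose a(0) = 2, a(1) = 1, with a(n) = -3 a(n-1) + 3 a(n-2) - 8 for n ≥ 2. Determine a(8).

a(2) = -3·1 + 3·2 - 8 = -5
a(3) = -3·(-5) + 3·1 - 8 = 10
a(4) = -3·10 + 3·(-5) - 8 = -53
a(5) = -3·(-53) + 3·10 - 8 = 181
a(6) = -3·181 + 3·(-53) - 8 = -710
a(7) = -3·(-710) + 3·181 - 8 = 2665
a(8) = -3·2665 + 3·(-710) - 8 = -10133

-10133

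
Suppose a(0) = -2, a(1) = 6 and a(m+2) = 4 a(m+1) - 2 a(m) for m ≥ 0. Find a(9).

159840

a(2) = 4·6 - 2·(-2) = 28
a(3) = 4·28 - 2·6 = 100
a(4) = 4·100 - 2·28 = 344
a(5) = 4·344 - 2·100 = 1176
a(6) = 4·1176 - 2·344 = 4016
a(7) = 4·4016 - 2·1176 = 13712
a(8) = 4·13712 - 2·4016 = 46816
a(9) = 4·46816 - 2·13712 = 159840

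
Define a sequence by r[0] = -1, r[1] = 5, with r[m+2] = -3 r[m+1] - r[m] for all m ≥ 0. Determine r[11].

81790

r[2] = -3*5 - (-1) = -14
r[3] = -3*(-14) - 5 = 37
r[4] = -3*37 - (-14) = -97
r[5] = -3*(-97) - 37 = 254
r[6] = -3*254 - (-97) = -665
r[7] = -3*(-665) - 254 = 1741
r[8] = -3*1741 - (-665) = -4558
r[9] = -3*(-4558) - 1741 = 11933
r[10] = -3*11933 - (-4558) = -31241
r[11] = -3*(-31241) - 11933 = 81790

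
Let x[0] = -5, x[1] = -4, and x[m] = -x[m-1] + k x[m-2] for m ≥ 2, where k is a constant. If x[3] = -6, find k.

x[2] = 4 - 5k
x[3] = -4 + k
So -4 + k = -6, giving k = -2.

-2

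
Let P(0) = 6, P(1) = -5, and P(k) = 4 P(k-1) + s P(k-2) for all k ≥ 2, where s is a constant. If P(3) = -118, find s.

-2

P(2) = -20 + 6s
P(3) = -80 + 19s
So -80 + 19s = -118, giving s = -2.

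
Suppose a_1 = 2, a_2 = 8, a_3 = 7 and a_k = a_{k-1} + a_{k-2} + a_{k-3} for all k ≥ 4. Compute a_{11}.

1199

a_4 = 7 + 8 + 2 = 17
a_5 = 17 + 7 + 8 = 32
a_6 = 32 + 17 + 7 = 56
a_7 = 56 + 32 + 17 = 105
a_8 = 105 + 56 + 32 = 193
a_9 = 193 + 105 + 56 = 354
a_{10} = 354 + 193 + 105 = 652
a_{11} = 652 + 354 + 193 = 1199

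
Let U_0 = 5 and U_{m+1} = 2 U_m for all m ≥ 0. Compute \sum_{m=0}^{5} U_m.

U_1 = 2(5) = 10
U_2 = 2(10) = 20
U_3 = 2(20) = 40
U_4 = 2(40) = 80
U_5 = 2(80) = 160
Sum = 5 + 10 + 20 + 40 + 80 + 160 = 315

315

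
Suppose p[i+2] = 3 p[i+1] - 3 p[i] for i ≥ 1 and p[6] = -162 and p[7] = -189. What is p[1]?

Rearranging, p[i-2] = (p[i] - 3 p[i-1]) / -3.
p[5] = (-189 - 3·(-162)) / -3 = 297/-3 = -99
p[4] = (-162 - 3·(-99)) / -3 = 135/-3 = -45
p[3] = (-99 - 3·(-45)) / -3 = 36/-3 = -12
p[2] = (-45 - 3·(-12)) / -3 = -9/-3 = 3
p[1] = (-12 - 3·3) / -3 = -21/-3 = 7

7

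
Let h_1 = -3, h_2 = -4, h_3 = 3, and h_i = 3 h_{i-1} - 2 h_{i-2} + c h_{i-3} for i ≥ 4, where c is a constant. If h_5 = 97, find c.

h_4 = 17 - 3c
h_5 = 45 - 13c
So 45 - 13c = 97, giving c = -4.

-4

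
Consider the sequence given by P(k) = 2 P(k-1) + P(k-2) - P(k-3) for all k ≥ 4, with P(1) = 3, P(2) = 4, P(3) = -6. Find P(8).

P(4) = 2·(-6) + 4 - 3 = -11
P(5) = 2·(-11) + (-6) - 4 = -32
P(6) = 2·(-32) + (-11) - (-6) = -69
P(7) = 2·(-69) + (-32) - (-11) = -159
P(8) = 2·(-159) + (-69) - (-32) = -355

-355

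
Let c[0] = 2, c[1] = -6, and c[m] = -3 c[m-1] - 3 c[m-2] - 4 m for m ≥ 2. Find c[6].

c[2] = -3(-6) - 3(2) - 8 = 4
c[3] = -3(4) - 3(-6) - 12 = -6
c[4] = -3(-6) - 3(4) - 16 = -10
c[5] = -3(-10) - 3(-6) - 20 = 28
c[6] = -3(28) - 3(-10) - 24 = -78

-78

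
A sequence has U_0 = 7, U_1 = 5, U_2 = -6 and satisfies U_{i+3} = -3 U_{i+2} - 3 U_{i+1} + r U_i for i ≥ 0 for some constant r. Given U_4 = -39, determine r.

U_3 = 3 + 7r
U_4 = 9 - 16r
So 9 - 16r = -39, giving r = 3.

3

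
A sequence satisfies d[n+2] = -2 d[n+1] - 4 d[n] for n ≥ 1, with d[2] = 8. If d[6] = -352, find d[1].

Let d[1] = z.
d[3] = -16 - 4z
d[4] = 8z
d[5] = 64
d[6] = -128 - 32z
So -128 - 32z = -352, giving z = 7.

7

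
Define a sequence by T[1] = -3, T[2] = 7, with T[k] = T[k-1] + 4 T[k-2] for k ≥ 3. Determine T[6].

T[3] = 7 + 4(-3) = -5
T[4] = (-5) + 4(7) = 23
T[5] = 23 + 4(-5) = 3
T[6] = 3 + 4(23) = 95

95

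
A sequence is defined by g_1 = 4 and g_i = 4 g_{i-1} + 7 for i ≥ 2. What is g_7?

g_2 = 4*4 + 7 = 23
g_3 = 4*23 + 7 = 99
g_4 = 4*99 + 7 = 403
g_5 = 4*403 + 7 = 1619
g_6 = 4*1619 + 7 = 6483
g_7 = 4*6483 + 7 = 25939

25939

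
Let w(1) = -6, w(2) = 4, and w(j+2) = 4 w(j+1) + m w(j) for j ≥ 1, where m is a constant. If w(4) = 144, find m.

-4

w(3) = 16 - 6m
w(4) = 64 - 20m
So 64 - 20m = 144, giving m = -4.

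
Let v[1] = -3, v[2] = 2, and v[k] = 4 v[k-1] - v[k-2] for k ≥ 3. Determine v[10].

113682

v[3] = 4*2 - (-3) = 11
v[4] = 4*11 - 2 = 42
v[5] = 4*42 - 11 = 157
v[6] = 4*157 - 42 = 586
v[7] = 4*586 - 157 = 2187
v[8] = 4*2187 - 586 = 8162
v[9] = 4*8162 - 2187 = 30461
v[10] = 4*30461 - 8162 = 113682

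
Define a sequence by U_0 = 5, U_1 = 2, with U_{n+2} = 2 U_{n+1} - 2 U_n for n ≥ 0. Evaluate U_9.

32

U_2 = 2·2 - 2·5 = -6
U_3 = 2·(-6) - 2·2 = -16
U_4 = 2·(-16) - 2·(-6) = -20
U_5 = 2·(-20) - 2·(-16) = -8
U_6 = 2·(-8) - 2·(-20) = 24
U_7 = 2·24 - 2·(-8) = 64
U_8 = 2·64 - 2·24 = 80
U_9 = 2·80 - 2·64 = 32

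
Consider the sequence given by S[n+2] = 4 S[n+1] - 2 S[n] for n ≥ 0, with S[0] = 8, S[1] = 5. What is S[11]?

81504

S[2] = 4*5 - 2*8 = 4
S[3] = 4*4 - 2*5 = 6
S[4] = 4*6 - 2*4 = 16
S[5] = 4*16 - 2*6 = 52
S[6] = 4*52 - 2*16 = 176
S[7] = 4*176 - 2*52 = 600
S[8] = 4*600 - 2*176 = 2048
S[9] = 4*2048 - 2*600 = 6992
S[10] = 4*6992 - 2*2048 = 23872
S[11] = 4*23872 - 2*6992 = 81504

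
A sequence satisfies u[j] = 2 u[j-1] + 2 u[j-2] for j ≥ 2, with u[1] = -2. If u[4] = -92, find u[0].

-5

Let u[0] = z.
u[2] = -4 + 2z
u[3] = -12 + 4z
u[4] = -32 + 12z
So -32 + 12z = -92, giving z = -5.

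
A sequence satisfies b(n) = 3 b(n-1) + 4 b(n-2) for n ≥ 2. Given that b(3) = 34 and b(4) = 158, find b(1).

-2

Rearranging, b(n-2) = (b(n) - 3 b(n-1)) / 4.
b(2) = (158 - 3*34) / 4 = 56/4 = 14
b(1) = (34 - 3*14) / 4 = -8/4 = -2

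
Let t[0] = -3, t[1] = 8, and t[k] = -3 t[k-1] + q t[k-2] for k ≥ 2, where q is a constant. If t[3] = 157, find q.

5

t[2] = -24 - 3q
t[3] = 72 + 17q
So 72 + 17q = 157, giving q = 5.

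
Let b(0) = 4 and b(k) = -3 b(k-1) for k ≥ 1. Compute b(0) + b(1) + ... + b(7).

b(1) = -3*4 = -12
b(2) = -3*(-12) = 36
b(3) = -3*36 = -108
b(4) = -3*(-108) = 324
b(5) = -3*324 = -972
b(6) = -3*(-972) = 2916
b(7) = -3*2916 = -8748
Sum = 4 + (-12) + 36 + (-108) + 324 + (-972) + 2916 + (-8748) = -6560

-6560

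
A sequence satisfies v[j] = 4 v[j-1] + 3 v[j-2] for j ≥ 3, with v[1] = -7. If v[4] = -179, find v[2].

Let v[2] = y.
v[3] = -21 + 4y
v[4] = -84 + 19y
So -84 + 19y = -179, giving y = -5.

-5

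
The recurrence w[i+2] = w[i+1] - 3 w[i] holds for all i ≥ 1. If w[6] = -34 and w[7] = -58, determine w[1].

-2

Rearranging, w[i-2] = (w[i] - w[i-1]) / -3.
w[5] = (-58 - (-34)) / -3 = -24/-3 = 8
w[4] = (-34 - 8) / -3 = -42/-3 = 14
w[3] = (8 - 14) / -3 = -6/-3 = 2
w[2] = (14 - 2) / -3 = 12/-3 = -4
w[1] = (2 - (-4)) / -3 = 6/-3 = -2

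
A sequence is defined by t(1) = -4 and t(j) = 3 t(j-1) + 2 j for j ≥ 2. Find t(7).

-1102

t(2) = 3(-4) + 4 = -8
t(3) = 3(-8) + 6 = -18
t(4) = 3(-18) + 8 = -46
t(5) = 3(-46) + 10 = -128
t(6) = 3(-128) + 12 = -372
t(7) = 3(-372) + 14 = -1102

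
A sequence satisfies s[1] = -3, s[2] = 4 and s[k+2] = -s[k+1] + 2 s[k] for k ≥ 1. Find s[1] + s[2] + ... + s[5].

s[3] = -4 + 2(-3) = -10
s[4] = -(-10) + 2(4) = 18
s[5] = -18 + 2(-10) = -38
Sum = (-3) + 4 + (-10) + 18 + (-38) = -29

-29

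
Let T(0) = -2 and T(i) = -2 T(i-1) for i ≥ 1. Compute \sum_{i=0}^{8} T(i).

-342

T(1) = -2*(-2) = 4
T(2) = -2*4 = -8
T(3) = -2*(-8) = 16
T(4) = -2*16 = -32
T(5) = -2*(-32) = 64
T(6) = -2*64 = -128
T(7) = -2*(-128) = 256
T(8) = -2*256 = -512
Sum = (-2) + 4 + (-8) + 16 + (-32) + 64 + (-128) + 256 + (-512) = -342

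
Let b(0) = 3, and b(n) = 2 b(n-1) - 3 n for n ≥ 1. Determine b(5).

b(1) = 2(3) - 3 = 3
b(2) = 2(3) - 6 = 0
b(3) = 2(0) - 9 = -9
b(4) = 2(-9) - 12 = -30
b(5) = 2(-30) - 15 = -75

-75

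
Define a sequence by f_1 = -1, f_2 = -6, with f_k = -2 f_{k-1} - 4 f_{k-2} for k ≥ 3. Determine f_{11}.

f_3 = -2*(-6) - 4*(-1) = 16
f_4 = -2*16 - 4*(-6) = -8
f_5 = -2*(-8) - 4*16 = -48
f_6 = -2*(-48) - 4*(-8) = 128
f_7 = -2*128 - 4*(-48) = -64
f_8 = -2*(-64) - 4*128 = -384
f_9 = -2*(-384) - 4*(-64) = 1024
f_{10} = -2*1024 - 4*(-384) = -512
f_{11} = -2*(-512) - 4*1024 = -3072

-3072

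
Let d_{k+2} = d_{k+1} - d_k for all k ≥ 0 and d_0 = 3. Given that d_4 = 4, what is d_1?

Let d_1 = z.
d_2 = -3 + z
d_3 = -3
d_4 = -z
So -z = 4, giving z = -4.

-4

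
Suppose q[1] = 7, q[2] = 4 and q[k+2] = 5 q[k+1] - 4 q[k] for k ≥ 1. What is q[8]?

-16376

q[3] = 5(4) - 4(7) = -8
q[4] = 5(-8) - 4(4) = -56
q[5] = 5(-56) - 4(-8) = -248
q[6] = 5(-248) - 4(-56) = -1016
q[7] = 5(-1016) - 4(-248) = -4088
q[8] = 5(-4088) - 4(-1016) = -16376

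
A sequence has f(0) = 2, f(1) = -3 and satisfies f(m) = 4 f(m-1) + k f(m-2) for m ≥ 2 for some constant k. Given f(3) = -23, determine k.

5

f(2) = -12 + 2k
f(3) = -48 + 5k
So -48 + 5k = -23, giving k = 5.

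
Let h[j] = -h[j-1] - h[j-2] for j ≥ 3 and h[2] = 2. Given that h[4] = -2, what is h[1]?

Let h[1] = x.
h[3] = -2 - x
h[4] = x
So x = -2, giving x = -2.

-2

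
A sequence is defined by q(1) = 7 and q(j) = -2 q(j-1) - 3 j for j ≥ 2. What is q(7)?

547

q(2) = -2(7) - 6 = -20
q(3) = -2(-20) - 9 = 31
q(4) = -2(31) - 12 = -74
q(5) = -2(-74) - 15 = 133
q(6) = -2(133) - 18 = -284
q(7) = -2(-284) - 21 = 547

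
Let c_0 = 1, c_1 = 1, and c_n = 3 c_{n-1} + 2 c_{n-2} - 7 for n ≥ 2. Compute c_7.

c_2 = 3·1 + 2·1 - 7 = -2
c_3 = 3·(-2) + 2·1 - 7 = -11
c_4 = 3·(-11) + 2·(-2) - 7 = -44
c_5 = 3·(-44) + 2·(-11) - 7 = -161
c_6 = 3·(-161) + 2·(-44) - 7 = -578
c_7 = 3·(-578) + 2·(-161) - 7 = -2063

-2063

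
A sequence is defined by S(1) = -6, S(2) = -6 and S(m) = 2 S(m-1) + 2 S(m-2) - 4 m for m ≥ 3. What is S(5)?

S(3) = 2·(-6) + 2·(-6) - 12 = -36
S(4) = 2·(-36) + 2·(-6) - 16 = -100
S(5) = 2·(-100) + 2·(-36) - 20 = -292

-292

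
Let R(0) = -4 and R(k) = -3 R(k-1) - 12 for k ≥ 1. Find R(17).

129140160

The fixed point is -12/(1 + 3) = -3, so R(k) + 3 = -3(R(k-1) + 3).
Hence R(k) = -1·(-3)^k - 3.
R(17) = -1·(-3)^{17} - 3 = -1·-129140163 - 3 = 129140160.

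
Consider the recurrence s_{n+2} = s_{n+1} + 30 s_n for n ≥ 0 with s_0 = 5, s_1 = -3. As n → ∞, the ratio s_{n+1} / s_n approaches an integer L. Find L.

6

The characteristic equation is r^2 - r - 30 = 0, which factors as (r - 6)(r + 5) = 0.
So the roots are 6 and -5. Since |6| > |-5| and the coefficient of 6^n is non-zero, the ratio tends to 6.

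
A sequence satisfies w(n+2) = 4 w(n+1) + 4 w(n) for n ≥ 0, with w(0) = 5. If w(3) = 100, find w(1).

1

Let w(1) = y.
w(2) = 20 + 4y
w(3) = 80 + 20y
So 80 + 20y = 100, giving y = 1.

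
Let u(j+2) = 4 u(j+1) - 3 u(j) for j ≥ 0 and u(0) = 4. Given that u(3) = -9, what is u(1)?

Let u(1) = v.
u(2) = -12 + 4v
u(3) = -48 + 13v
So -48 + 13v = -9, giving v = 3.

3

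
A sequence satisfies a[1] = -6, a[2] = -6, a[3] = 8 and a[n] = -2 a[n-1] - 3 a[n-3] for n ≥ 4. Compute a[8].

-238

a[4] = -2*8 - 3*(-6) = 2
a[5] = -2*2 - 3*(-6) = 14
a[6] = -2*14 - 3*8 = -52
a[7] = -2*(-52) - 3*2 = 98
a[8] = -2*98 - 3*14 = -238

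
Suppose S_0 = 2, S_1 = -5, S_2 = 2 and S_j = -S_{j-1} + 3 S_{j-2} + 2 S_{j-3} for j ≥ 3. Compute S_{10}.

893

S_3 = -2 + 3·(-5) + 2·2 = -13
S_4 = -(-13) + 3·2 + 2·(-5) = 9
S_5 = -9 + 3·(-13) + 2·2 = -44
S_6 = -(-44) + 3·9 + 2·(-13) = 45
S_7 = -45 + 3·(-44) + 2·9 = -159
S_8 = -(-159) + 3·45 + 2·(-44) = 206
S_9 = -206 + 3·(-159) + 2·45 = -593
S_{10} = -(-593) + 3·206 + 2·(-159) = 893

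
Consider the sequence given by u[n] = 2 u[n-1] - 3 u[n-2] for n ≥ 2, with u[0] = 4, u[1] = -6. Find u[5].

u[2] = 2·(-6) - 3·4 = -24
u[3] = 2·(-24) - 3·(-6) = -30
u[4] = 2·(-30) - 3·(-24) = 12
u[5] = 2·12 - 3·(-30) = 114

114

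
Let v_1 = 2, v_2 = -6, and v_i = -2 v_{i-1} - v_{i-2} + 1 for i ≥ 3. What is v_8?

v_3 = -2(-6) - 2 + 1 = 11
v_4 = -2(11) - (-6) + 1 = -15
v_5 = -2(-15) - 11 + 1 = 20
v_6 = -2(20) - (-15) + 1 = -24
v_7 = -2(-24) - 20 + 1 = 29
v_8 = -2(29) - (-24) + 1 = -33

-33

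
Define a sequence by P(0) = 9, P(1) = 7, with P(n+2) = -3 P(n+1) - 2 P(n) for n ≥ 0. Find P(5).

487

P(2) = -3·7 - 2·9 = -39
P(3) = -3·(-39) - 2·7 = 103
P(4) = -3·103 - 2·(-39) = -231
P(5) = -3·(-231) - 2·103 = 487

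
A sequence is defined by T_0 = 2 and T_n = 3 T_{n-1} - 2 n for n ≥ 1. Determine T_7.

T_1 = 3·2 - 2 = 4
T_2 = 3·4 - 4 = 8
T_3 = 3·8 - 6 = 18
T_4 = 3·18 - 8 = 46
T_5 = 3·46 - 10 = 128
T_6 = 3·128 - 12 = 372
T_7 = 3·372 - 14 = 1102

1102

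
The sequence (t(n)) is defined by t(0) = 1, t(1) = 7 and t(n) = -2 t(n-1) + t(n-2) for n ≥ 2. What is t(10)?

t(2) = -2·7 + 1 = -13
t(3) = -2·(-13) + 7 = 33
t(4) = -2·33 + (-13) = -79
t(5) = -2·(-79) + 33 = 191
t(6) = -2·191 + (-79) = -461
t(7) = -2·(-461) + 191 = 1113
t(8) = -2·1113 + (-461) = -2687
t(9) = -2·(-2687) + 1113 = 6487
t(10) = -2·6487 + (-2687) = -15661

-15661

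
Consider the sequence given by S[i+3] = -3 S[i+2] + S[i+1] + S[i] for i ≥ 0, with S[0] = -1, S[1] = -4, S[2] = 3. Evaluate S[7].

S[3] = -3(3) + (-4) + (-1) = -14
S[4] = -3(-14) + 3 + (-4) = 41
S[5] = -3(41) + (-14) + 3 = -134
S[6] = -3(-134) + 41 + (-14) = 429
S[7] = -3(429) + (-134) + 41 = -1380

-1380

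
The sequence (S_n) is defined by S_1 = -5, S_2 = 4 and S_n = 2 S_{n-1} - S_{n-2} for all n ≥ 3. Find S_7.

49

S_3 = 2(4) - (-5) = 13
S_4 = 2(13) - 4 = 22
S_5 = 2(22) - 13 = 31
S_6 = 2(31) - 22 = 40
S_7 = 2(40) - 31 = 49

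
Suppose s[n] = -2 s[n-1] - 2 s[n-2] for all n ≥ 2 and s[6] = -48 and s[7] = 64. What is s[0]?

Rearranging, s[n-2] = (s[n] + 2 s[n-1]) / -2.
s[5] = (64 + 2·(-48)) / -2 = -32/-2 = 16
s[4] = (-48 + 2·16) / -2 = -16/-2 = 8
s[3] = (16 + 2·8) / -2 = 32/-2 = -16
s[2] = (8 + 2·(-16)) / -2 = -24/-2 = 12
s[1] = (-16 + 2·12) / -2 = 8/-2 = -4
s[0] = (12 + 2·(-4)) / -2 = 4/-2 = -2

-2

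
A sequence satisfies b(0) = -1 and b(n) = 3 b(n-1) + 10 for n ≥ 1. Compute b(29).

The fixed point is 10/(1 - 3) = -5, so b(n) + 5 = 3(b(n-1) + 5).
Hence b(n) = 4·3^n - 5.
b(29) = 4·3^{29} - 5 = 4·68630377364883 - 5 = 274521509459527.

274521509459527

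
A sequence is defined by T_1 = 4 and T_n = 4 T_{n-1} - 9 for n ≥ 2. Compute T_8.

T_2 = 4*4 - 9 = 7
T_3 = 4*7 - 9 = 19
T_4 = 4*19 - 9 = 67
T_5 = 4*67 - 9 = 259
T_6 = 4*259 - 9 = 1027
T_7 = 4*1027 - 9 = 4099
T_8 = 4*4099 - 9 = 16387

16387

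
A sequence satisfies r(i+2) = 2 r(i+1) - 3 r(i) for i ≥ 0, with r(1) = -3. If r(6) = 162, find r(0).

4

Let r(0) = w.
r(2) = -6 - 3w
r(3) = -3 - 6w
r(4) = 12 - 3w
r(5) = 33 + 12w
r(6) = 30 + 33w
So 30 + 33w = 162, giving w = 4.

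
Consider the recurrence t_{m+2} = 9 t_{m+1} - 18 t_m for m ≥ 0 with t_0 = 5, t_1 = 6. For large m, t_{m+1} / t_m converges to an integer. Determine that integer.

6

The characteristic equation is r^2 - 9r + 18 = 0, which factors as (r - 6)(r - 3) = 0.
So the roots are 6 and 3. Since |6| > |3| and the coefficient of 6^m is non-zero, the ratio tends to 6.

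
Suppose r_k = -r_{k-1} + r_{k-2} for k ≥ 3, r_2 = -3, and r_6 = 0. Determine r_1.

-5

Let r_1 = y.
r_3 = 3 + y
r_4 = -6 - y
r_5 = 9 + 2y
r_6 = -15 - 3y
So -15 - 3y = 0, giving y = -5.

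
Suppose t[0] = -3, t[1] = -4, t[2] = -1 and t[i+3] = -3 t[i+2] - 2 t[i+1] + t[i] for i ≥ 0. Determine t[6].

-123

t[3] = -3*(-1) - 2*(-4) + (-3) = 8
t[4] = -3*8 - 2*(-1) + (-4) = -26
t[5] = -3*(-26) - 2*8 + (-1) = 61
t[6] = -3*61 - 2*(-26) + 8 = -123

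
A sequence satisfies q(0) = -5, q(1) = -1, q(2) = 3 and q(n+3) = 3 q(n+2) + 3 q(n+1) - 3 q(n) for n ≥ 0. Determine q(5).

279

q(3) = 3(3) + 3(-1) - 3(-5) = 21
q(4) = 3(21) + 3(3) - 3(-1) = 75
q(5) = 3(75) + 3(21) - 3(3) = 279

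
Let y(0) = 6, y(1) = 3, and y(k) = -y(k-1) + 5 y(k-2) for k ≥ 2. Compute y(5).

-207

y(2) = -3 + 5*6 = 27
y(3) = -27 + 5*3 = -12
y(4) = -(-12) + 5*27 = 147
y(5) = -147 + 5*(-12) = -207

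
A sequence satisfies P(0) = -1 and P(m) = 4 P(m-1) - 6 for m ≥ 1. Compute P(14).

-805306366

The fixed point is -6/(1 - 4) = 2, so P(m) - 2 = 4(P(m-1) - 2).
Hence P(m) = -3·4^m + 2.
P(14) = -3·4^{14} + 2 = -3·268435456 + 2 = -805306366.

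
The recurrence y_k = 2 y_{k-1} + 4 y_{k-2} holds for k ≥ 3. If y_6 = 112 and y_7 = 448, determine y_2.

Rearranging, y_{k-2} = (y_k - 2 y_{k-1}) / 4.
y_5 = (448 - 2·112) / 4 = 224/4 = 56
y_4 = (112 - 2·56) / 4 = 0/4 = 0
y_3 = (56 - 2·0) / 4 = 56/4 = 14
y_2 = (0 - 2·14) / 4 = -28/4 = -7

-7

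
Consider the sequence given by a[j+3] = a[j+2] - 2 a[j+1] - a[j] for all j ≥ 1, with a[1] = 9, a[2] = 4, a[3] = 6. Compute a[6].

a[4] = 6 - 2·4 - 9 = -11
a[5] = (-11) - 2·6 - 4 = -27
a[6] = (-27) - 2·(-11) - 6 = -11

-11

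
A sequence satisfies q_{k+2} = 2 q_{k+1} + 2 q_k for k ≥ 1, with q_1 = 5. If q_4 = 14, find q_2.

-1

Let q_2 = v.
q_3 = 10 + 2v
q_4 = 20 + 6v
So 20 + 6v = 14, giving v = -1.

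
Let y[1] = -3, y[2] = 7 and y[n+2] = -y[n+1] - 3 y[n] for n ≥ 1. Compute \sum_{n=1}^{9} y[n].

y[3] = -7 - 3·(-3) = 2
y[4] = -2 - 3·7 = -23
y[5] = -(-23) - 3·2 = 17
y[6] = -17 - 3·(-23) = 52
y[7] = -52 - 3·17 = -103
y[8] = -(-103) - 3·52 = -53
y[9] = -(-53) - 3·(-103) = 362
Sum = (-3) + 7 + 2 + (-23) + 17 + 52 + (-103) + (-53) + 362 = 258

258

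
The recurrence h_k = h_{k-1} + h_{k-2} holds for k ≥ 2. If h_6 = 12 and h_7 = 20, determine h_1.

Rearranging, h_{k-2} = h_k - h_{k-1}.
h_5 = 20 - 12 = 8
h_4 = 12 - 8 = 4
h_3 = 8 - 4 = 4
h_2 = 4 - 4 = 0
h_1 = 4 - 0 = 4

4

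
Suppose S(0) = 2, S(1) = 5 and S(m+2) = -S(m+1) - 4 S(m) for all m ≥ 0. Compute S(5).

-31

S(2) = -5 - 4·2 = -13
S(3) = -(-13) - 4·5 = -7
S(4) = -(-7) - 4·(-13) = 59
S(5) = -59 - 4·(-7) = -31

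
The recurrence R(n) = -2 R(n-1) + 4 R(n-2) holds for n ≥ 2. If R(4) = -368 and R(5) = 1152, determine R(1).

Rearranging, R(n-2) = (R(n) + 2 R(n-1)) / 4.
R(3) = (1152 + 2(-368)) / 4 = 416/4 = 104
R(2) = (-368 + 2(104)) / 4 = -160/4 = -40
R(1) = (104 + 2(-40)) / 4 = 24/4 = 6

6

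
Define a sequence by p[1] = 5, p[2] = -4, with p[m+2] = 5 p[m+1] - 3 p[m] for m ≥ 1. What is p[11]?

p[3] = 5*(-4) - 3*5 = -35
p[4] = 5*(-35) - 3*(-4) = -163
p[5] = 5*(-163) - 3*(-35) = -710
p[6] = 5*(-710) - 3*(-163) = -3061
p[7] = 5*(-3061) - 3*(-710) = -13175
p[8] = 5*(-13175) - 3*(-3061) = -56692
p[9] = 5*(-56692) - 3*(-13175) = -243935
p[10] = 5*(-243935) - 3*(-56692) = -1049599
p[11] = 5*(-1049599) - 3*(-243935) = -4516190

-4516190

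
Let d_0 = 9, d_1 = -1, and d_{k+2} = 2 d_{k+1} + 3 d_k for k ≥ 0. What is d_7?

d_2 = 2·(-1) + 3·9 = 25
d_3 = 2·25 + 3·(-1) = 47
d_4 = 2·47 + 3·25 = 169
d_5 = 2·169 + 3·47 = 479
d_6 = 2·479 + 3·169 = 1465
d_7 = 2·1465 + 3·479 = 4367

4367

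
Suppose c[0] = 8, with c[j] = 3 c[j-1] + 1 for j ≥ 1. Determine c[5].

2065

c[1] = 3*8 + 1 = 25
c[2] = 3*25 + 1 = 76
c[3] = 3*76 + 1 = 229
c[4] = 3*229 + 1 = 688
c[5] = 3*688 + 1 = 2065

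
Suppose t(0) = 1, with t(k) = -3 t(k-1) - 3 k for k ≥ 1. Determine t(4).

t(1) = -3(1) - 3 = -6
t(2) = -3(-6) - 6 = 12
t(3) = -3(12) - 9 = -45
t(4) = -3(-45) - 12 = 123

123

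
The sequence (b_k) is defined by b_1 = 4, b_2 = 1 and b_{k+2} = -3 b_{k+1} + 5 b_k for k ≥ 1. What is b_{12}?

b_3 = -3*1 + 5*4 = 17
b_4 = -3*17 + 5*1 = -46
b_5 = -3*(-46) + 5*17 = 223
b_6 = -3*223 + 5*(-46) = -899
b_7 = -3*(-899) + 5*223 = 3812
b_8 = -3*3812 + 5*(-899) = -15931
b_9 = -3*(-15931) + 5*3812 = 66853
b_{10} = -3*66853 + 5*(-15931) = -280214
b_{11} = -3*(-280214) + 5*66853 = 1174907
b_{12} = -3*1174907 + 5*(-280214) = -4925791

-4925791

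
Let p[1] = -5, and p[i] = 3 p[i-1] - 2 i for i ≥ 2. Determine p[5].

-601

p[2] = 3(-5) - 4 = -19
p[3] = 3(-19) - 6 = -63
p[4] = 3(-63) - 8 = -197
p[5] = 3(-197) - 10 = -601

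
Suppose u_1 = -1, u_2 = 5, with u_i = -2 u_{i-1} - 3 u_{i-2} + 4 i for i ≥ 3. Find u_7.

u_3 = -2·5 - 3·(-1) + 12 = 5
u_4 = -2·5 - 3·5 + 16 = -9
u_5 = -2·(-9) - 3·5 + 20 = 23
u_6 = -2·23 - 3·(-9) + 24 = 5
u_7 = -2·5 - 3·23 + 28 = -51

-51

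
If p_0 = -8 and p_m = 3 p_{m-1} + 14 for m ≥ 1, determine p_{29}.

The fixed point is 14/(1 - 3) = -7, so p_m + 7 = 3(p_{m-1} + 7).
Hence p_m = -1·3^m - 7.
p_{29} = -1·3^{29} - 7 = -1·68630377364883 - 7 = -68630377364890.

-68630377364890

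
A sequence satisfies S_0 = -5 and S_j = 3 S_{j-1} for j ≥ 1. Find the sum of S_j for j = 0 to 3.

-200

S_1 = 3·(-5) = -15
S_2 = 3·(-15) = -45
S_3 = 3·(-45) = -135
Sum = (-5) + (-15) + (-45) + (-135) = -200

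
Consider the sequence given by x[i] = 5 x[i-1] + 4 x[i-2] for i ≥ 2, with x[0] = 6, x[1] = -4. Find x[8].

36516

x[2] = 5·(-4) + 4·6 = 4
x[3] = 5·4 + 4·(-4) = 4
x[4] = 5·4 + 4·4 = 36
x[5] = 5·36 + 4·4 = 196
x[6] = 5·196 + 4·36 = 1124
x[7] = 5·1124 + 4·196 = 6404
x[8] = 5·6404 + 4·1124 = 36516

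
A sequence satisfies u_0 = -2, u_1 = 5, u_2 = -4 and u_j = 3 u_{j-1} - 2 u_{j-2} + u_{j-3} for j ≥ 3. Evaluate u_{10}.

-8904

u_3 = 3*(-4) - 2*5 + (-2) = -24
u_4 = 3*(-24) - 2*(-4) + 5 = -59
u_5 = 3*(-59) - 2*(-24) + (-4) = -133
u_6 = 3*(-133) - 2*(-59) + (-24) = -305
u_7 = 3*(-305) - 2*(-133) + (-59) = -708
u_8 = 3*(-708) - 2*(-305) + (-133) = -1647
u_9 = 3*(-1647) - 2*(-708) + (-305) = -3830
u_{10} = 3*(-3830) - 2*(-1647) + (-708) = -8904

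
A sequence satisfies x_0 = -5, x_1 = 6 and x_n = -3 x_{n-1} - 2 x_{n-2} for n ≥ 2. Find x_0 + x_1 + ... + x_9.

341

x_2 = -3*6 - 2*(-5) = -8
x_3 = -3*(-8) - 2*6 = 12
x_4 = -3*12 - 2*(-8) = -20
x_5 = -3*(-20) - 2*12 = 36
x_6 = -3*36 - 2*(-20) = -68
x_7 = -3*(-68) - 2*36 = 132
x_8 = -3*132 - 2*(-68) = -260
x_9 = -3*(-260) - 2*132 = 516
Sum = (-5) + 6 + (-8) + 12 + (-20) + 36 + (-68) + 132 + (-260) + 516 = 341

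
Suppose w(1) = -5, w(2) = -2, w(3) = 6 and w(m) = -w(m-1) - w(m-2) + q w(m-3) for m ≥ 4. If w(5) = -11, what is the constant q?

w(4) = -4 - 5q
w(5) = -2 + 3q
So -2 + 3q = -11, giving q = -3.

-3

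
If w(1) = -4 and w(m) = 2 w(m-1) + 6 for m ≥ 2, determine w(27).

134217722

The fixed point is 6/(1 - 2) = -6, so w(m) + 6 = 2(w(m-1) + 6).
Hence w(m) = 2·2^{m-1} - 6.
w(27) = 2·2^{26} - 6 = 2·67108864 - 6 = 134217722.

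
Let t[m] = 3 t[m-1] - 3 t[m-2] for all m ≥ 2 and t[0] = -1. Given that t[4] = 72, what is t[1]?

6

Let t[1] = z.
t[2] = 3 + 3z
t[3] = 9 + 6z
t[4] = 18 + 9z
So 18 + 9z = 72, giving z = 6.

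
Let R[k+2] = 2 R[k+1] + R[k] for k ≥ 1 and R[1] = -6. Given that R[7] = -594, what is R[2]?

Let R[2] = y.
R[3] = -6 + 2y
R[4] = -12 + 5y
R[5] = -30 + 12y
R[6] = -72 + 29y
R[7] = -174 + 70y
So -174 + 70y = -594, giving y = -6.

-6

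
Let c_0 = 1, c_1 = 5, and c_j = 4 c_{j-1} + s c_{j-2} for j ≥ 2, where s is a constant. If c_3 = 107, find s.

c_2 = 20 + s
c_3 = 80 + 9s
So 80 + 9s = 107, giving s = 3.

3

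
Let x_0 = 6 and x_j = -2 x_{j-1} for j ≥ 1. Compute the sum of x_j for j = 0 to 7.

x_1 = -2(6) = -12
x_2 = -2(-12) = 24
x_3 = -2(24) = -48
x_4 = -2(-48) = 96
x_5 = -2(96) = -192
x_6 = -2(-192) = 384
x_7 = -2(384) = -768
Sum = 6 + (-12) + 24 + (-48) + 96 + (-192) + 384 + (-768) = -510

-510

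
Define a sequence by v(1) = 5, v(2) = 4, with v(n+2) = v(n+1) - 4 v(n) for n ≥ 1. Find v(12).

v(3) = 4 - 4(5) = -16
v(4) = (-16) - 4(4) = -32
v(5) = (-32) - 4(-16) = 32
v(6) = 32 - 4(-32) = 160
v(7) = 160 - 4(32) = 32
v(8) = 32 - 4(160) = -608
v(9) = (-608) - 4(32) = -736
v(10) = (-736) - 4(-608) = 1696
v(11) = 1696 - 4(-736) = 4640
v(12) = 4640 - 4(1696) = -2144

-2144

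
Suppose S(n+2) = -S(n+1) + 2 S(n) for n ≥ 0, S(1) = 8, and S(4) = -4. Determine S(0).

6

Let S(0) = z.
S(2) = -8 + 2z
S(3) = 24 - 2z
S(4) = -40 + 6z
So -40 + 6z = -4, giving z = 6.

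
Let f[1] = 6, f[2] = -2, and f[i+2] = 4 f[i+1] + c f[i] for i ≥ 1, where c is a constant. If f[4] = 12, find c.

f[3] = -8 + 6c
f[4] = -32 + 22c
So -32 + 22c = 12, giving c = 2.

2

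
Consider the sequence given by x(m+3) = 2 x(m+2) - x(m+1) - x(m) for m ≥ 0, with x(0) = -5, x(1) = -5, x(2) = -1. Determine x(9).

x(3) = 2(-1) - (-5) - (-5) = 8
x(4) = 2(8) - (-1) - (-5) = 22
x(5) = 2(22) - 8 - (-1) = 37
x(6) = 2(37) - 22 - 8 = 44
x(7) = 2(44) - 37 - 22 = 29
x(8) = 2(29) - 44 - 37 = -23
x(9) = 2(-23) - 29 - 44 = -119

-119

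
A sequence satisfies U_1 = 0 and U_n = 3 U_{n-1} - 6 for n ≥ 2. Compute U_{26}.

-2541865828326

The fixed point is -6/(1 - 3) = 3, so U_n - 3 = 3(U_{n-1} - 3).
Hence U_n = -3·3^{n-1} + 3.
U_{26} = -3·3^{25} + 3 = -3·847288609443 + 3 = -2541865828326.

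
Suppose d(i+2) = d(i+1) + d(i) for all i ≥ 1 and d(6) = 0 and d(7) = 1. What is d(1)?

5

Rearranging, d(i-2) = d(i) - d(i-1).
d(5) = 1 - 0 = 1
d(4) = 0 - 1 = -1
d(3) = 1 - (-1) = 2
d(2) = -1 - 2 = -3
d(1) = 2 - (-3) = 5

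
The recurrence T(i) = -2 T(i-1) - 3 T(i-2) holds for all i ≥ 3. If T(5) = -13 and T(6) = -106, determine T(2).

2

Rearranging, T(i-2) = (T(i) + 2 T(i-1)) / -3.
T(4) = (-106 + 2·(-13)) / -3 = -132/-3 = 44
T(3) = (-13 + 2·44) / -3 = 75/-3 = -25
T(2) = (44 + 2·(-25)) / -3 = -6/-3 = 2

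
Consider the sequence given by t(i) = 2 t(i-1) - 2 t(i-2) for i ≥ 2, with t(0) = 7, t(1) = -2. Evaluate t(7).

t(2) = 2*(-2) - 2*7 = -18
t(3) = 2*(-18) - 2*(-2) = -32
t(4) = 2*(-32) - 2*(-18) = -28
t(5) = 2*(-28) - 2*(-32) = 8
t(6) = 2*8 - 2*(-28) = 72
t(7) = 2*72 - 2*8 = 128

128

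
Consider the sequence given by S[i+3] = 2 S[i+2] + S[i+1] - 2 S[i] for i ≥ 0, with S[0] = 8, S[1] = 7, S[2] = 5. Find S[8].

S[3] = 2*5 + 7 - 2*8 = 1
S[4] = 2*1 + 5 - 2*7 = -7
S[5] = 2*(-7) + 1 - 2*5 = -23
S[6] = 2*(-23) + (-7) - 2*1 = -55
S[7] = 2*(-55) + (-23) - 2*(-7) = -119
S[8] = 2*(-119) + (-55) - 2*(-23) = -247

-247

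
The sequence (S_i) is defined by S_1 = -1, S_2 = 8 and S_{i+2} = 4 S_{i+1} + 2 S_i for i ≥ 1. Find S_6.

2688

S_3 = 4·8 + 2·(-1) = 30
S_4 = 4·30 + 2·8 = 136
S_5 = 4·136 + 2·30 = 604
S_6 = 4·604 + 2·136 = 2688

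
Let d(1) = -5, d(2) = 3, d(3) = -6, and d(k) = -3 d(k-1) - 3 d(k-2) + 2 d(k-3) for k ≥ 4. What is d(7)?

187

d(4) = -3*(-6) - 3*3 + 2*(-5) = -1
d(5) = -3*(-1) - 3*(-6) + 2*3 = 27
d(6) = -3*27 - 3*(-1) + 2*(-6) = -90
d(7) = -3*(-90) - 3*27 + 2*(-1) = 187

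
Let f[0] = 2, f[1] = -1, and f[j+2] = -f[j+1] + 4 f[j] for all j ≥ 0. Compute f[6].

f[2] = -(-1) + 4·2 = 9
f[3] = -9 + 4·(-1) = -13
f[4] = -(-13) + 4·9 = 49
f[5] = -49 + 4·(-13) = -101
f[6] = -(-101) + 4·49 = 297

297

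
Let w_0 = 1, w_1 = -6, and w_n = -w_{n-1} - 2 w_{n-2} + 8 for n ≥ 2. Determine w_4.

-24

w_2 = -(-6) - 2*1 + 8 = 12
w_3 = -12 - 2*(-6) + 8 = 8
w_4 = -8 - 2*12 + 8 = -24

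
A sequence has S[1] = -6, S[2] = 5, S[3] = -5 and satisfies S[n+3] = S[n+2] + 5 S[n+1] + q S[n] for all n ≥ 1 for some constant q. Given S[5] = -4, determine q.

-1

S[4] = 20 - 6q
S[5] = -5 - q
So -5 - q = -4, giving q = -1.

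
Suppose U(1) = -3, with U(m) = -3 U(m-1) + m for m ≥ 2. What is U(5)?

-277

U(2) = -3·(-3) + 2 = 11
U(3) = -3·11 + 3 = -30
U(4) = -3·(-30) + 4 = 94
U(5) = -3·94 + 5 = -277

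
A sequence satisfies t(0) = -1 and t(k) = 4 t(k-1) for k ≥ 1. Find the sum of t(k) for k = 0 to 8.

-87381

t(1) = 4*(-1) = -4
t(2) = 4*(-4) = -16
t(3) = 4*(-16) = -64
t(4) = 4*(-64) = -256
t(5) = 4*(-256) = -1024
t(6) = 4*(-1024) = -4096
t(7) = 4*(-4096) = -16384
t(8) = 4*(-16384) = -65536
Sum = (-1) + (-4) + (-16) + (-64) + (-256) + (-1024) + (-4096) + (-16384) + (-65536) = -87381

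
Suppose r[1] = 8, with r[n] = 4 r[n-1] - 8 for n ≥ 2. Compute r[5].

1368

r[2] = 4*8 - 8 = 24
r[3] = 4*24 - 8 = 88
r[4] = 4*88 - 8 = 344
r[5] = 4*344 - 8 = 1368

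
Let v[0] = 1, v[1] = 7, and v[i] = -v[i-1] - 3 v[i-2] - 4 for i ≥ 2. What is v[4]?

49

v[2] = -7 - 3·1 - 4 = -14
v[3] = -(-14) - 3·7 - 4 = -11
v[4] = -(-11) - 3·(-14) - 4 = 49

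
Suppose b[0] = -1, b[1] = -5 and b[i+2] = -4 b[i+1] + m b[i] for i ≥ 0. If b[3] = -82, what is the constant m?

2

b[2] = 20 - m
b[3] = -80 - m
So -80 - m = -82, giving m = 2.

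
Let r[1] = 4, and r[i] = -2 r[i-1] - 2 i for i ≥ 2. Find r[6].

r[2] = -2*4 - 4 = -12
r[3] = -2*(-12) - 6 = 18
r[4] = -2*18 - 8 = -44
r[5] = -2*(-44) - 10 = 78
r[6] = -2*78 - 12 = -168

-168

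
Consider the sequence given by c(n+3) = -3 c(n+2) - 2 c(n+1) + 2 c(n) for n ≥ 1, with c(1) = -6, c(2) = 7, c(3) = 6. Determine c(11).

c(4) = -3·6 - 2·7 + 2·(-6) = -44
c(5) = -3·(-44) - 2·6 + 2·7 = 134
c(6) = -3·134 - 2·(-44) + 2·6 = -302
c(7) = -3·(-302) - 2·134 + 2·(-44) = 550
c(8) = -3·550 - 2·(-302) + 2·134 = -778
c(9) = -3·(-778) - 2·550 + 2·(-302) = 630
c(10) = -3·630 - 2·(-778) + 2·550 = 766
c(11) = -3·766 - 2·630 + 2·(-778) = -5114

-5114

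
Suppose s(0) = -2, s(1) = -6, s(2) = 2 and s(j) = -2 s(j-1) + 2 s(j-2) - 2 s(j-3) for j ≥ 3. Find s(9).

s(3) = -2(2) + 2(-6) - 2(-2) = -12
s(4) = -2(-12) + 2(2) - 2(-6) = 40
s(5) = -2(40) + 2(-12) - 2(2) = -108
s(6) = -2(-108) + 2(40) - 2(-12) = 320
s(7) = -2(320) + 2(-108) - 2(40) = -936
s(8) = -2(-936) + 2(320) - 2(-108) = 2728
s(9) = -2(2728) + 2(-936) - 2(320) = -7968

-7968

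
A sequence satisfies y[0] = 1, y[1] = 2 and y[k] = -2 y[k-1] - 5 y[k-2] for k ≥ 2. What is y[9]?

y[2] = -2*2 - 5*1 = -9
y[3] = -2*(-9) - 5*2 = 8
y[4] = -2*8 - 5*(-9) = 29
y[5] = -2*29 - 5*8 = -98
y[6] = -2*(-98) - 5*29 = 51
y[7] = -2*51 - 5*(-98) = 388
y[8] = -2*388 - 5*51 = -1031
y[9] = -2*(-1031) - 5*388 = 122

122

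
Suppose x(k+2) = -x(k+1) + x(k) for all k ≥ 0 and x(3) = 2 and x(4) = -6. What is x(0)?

-6

Rearranging, x(k-2) = x(k) + x(k-1).
x(2) = -6 + 2 = -4
x(1) = 2 + (-4) = -2
x(0) = -4 + (-2) = -6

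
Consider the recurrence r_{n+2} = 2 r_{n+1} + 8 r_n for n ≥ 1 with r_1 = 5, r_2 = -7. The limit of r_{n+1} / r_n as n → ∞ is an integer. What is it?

The characteristic equation is r^2 - 2r - 8 = 0, which factors as (r - 4)(r + 2) = 0.
So the roots are 4 and -2. Since |4| > |-2| and the coefficient of 4^n is non-zero, the ratio tends to 4.

4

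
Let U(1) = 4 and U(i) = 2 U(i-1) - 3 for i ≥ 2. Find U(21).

1048579

The fixed point is -3/(1 - 2) = 3, so U(i) - 3 = 2(U(i-1) - 3).
Hence U(i) = 1·2^{i-1} + 3.
U(21) = 1·2^{20} + 3 = 1·1048576 + 3 = 1048579.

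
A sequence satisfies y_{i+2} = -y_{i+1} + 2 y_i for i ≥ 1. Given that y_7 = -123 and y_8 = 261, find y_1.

3

Rearranging, y_{i-2} = (y_i + y_{i-1}) / 2.
y_6 = (261 + (-123)) / 2 = 138/2 = 69
y_5 = (-123 + 69) / 2 = -54/2 = -27
y_4 = (69 + (-27)) / 2 = 42/2 = 21
y_3 = (-27 + 21) / 2 = -6/2 = -3
y_2 = (21 + (-3)) / 2 = 18/2 = 9
y_1 = (-3 + 9) / 2 = 6/2 = 3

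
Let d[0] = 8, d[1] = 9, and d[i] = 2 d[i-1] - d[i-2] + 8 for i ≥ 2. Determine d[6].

d[2] = 2*9 - 8 + 8 = 18
d[3] = 2*18 - 9 + 8 = 35
d[4] = 2*35 - 18 + 8 = 60
d[5] = 2*60 - 35 + 8 = 93
d[6] = 2*93 - 60 + 8 = 134

134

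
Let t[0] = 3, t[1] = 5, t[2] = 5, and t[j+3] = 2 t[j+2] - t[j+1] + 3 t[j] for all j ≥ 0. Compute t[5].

77

t[3] = 2*5 - 5 + 3*3 = 14
t[4] = 2*14 - 5 + 3*5 = 38
t[5] = 2*38 - 14 + 3*5 = 77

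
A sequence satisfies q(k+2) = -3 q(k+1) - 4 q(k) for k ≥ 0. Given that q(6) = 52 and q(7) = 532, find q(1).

8

Rearranging, q(k-2) = (q(k) + 3 q(k-1)) / -4.
q(5) = (532 + 3*52) / -4 = 688/-4 = -172
q(4) = (52 + 3*(-172)) / -4 = -464/-4 = 116
q(3) = (-172 + 3*116) / -4 = 176/-4 = -44
q(2) = (116 + 3*(-44)) / -4 = -16/-4 = 4
q(1) = (-44 + 3*4) / -4 = -32/-4 = 8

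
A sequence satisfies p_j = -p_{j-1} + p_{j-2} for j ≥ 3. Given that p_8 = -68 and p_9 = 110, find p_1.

Rearranging, p_{j-2} = p_j + p_{j-1}.
p_7 = 110 + (-68) = 42
p_6 = -68 + 42 = -26
p_5 = 42 + (-26) = 16
p_4 = -26 + 16 = -10
p_3 = 16 + (-10) = 6
p_2 = -10 + 6 = -4
p_1 = 6 + (-4) = 2

2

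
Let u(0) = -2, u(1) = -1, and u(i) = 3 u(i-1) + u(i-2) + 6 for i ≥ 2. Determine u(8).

3925

u(2) = 3*(-1) + (-2) + 6 = 1
u(3) = 3*1 + (-1) + 6 = 8
u(4) = 3*8 + 1 + 6 = 31
u(5) = 3*31 + 8 + 6 = 107
u(6) = 3*107 + 31 + 6 = 358
u(7) = 3*358 + 107 + 6 = 1187
u(8) = 3*1187 + 358 + 6 = 3925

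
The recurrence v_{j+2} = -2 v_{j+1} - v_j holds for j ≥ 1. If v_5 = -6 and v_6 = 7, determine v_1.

-2

Rearranging, v_{j-2} = -(v_j + 2 v_{j-1}).
v_4 = -(7 + 2*(-6)) = 5
v_3 = -(-6 + 2*5) = -4
v_2 = -(5 + 2*(-4)) = 3
v_1 = -(-4 + 2*3) = -2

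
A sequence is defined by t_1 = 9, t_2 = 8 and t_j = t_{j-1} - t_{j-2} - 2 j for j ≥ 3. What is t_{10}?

-35

t_3 = 8 - 9 - 6 = -7
t_4 = (-7) - 8 - 8 = -23
t_5 = (-23) - (-7) - 10 = -26
t_6 = (-26) - (-23) - 12 = -15
t_7 = (-15) - (-26) - 14 = -3
t_8 = (-3) - (-15) - 16 = -4
t_9 = (-4) - (-3) - 18 = -19
t_{10} = (-19) - (-4) - 20 = -35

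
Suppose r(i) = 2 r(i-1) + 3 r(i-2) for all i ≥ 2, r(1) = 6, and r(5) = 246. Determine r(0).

-2

Let r(0) = v.
r(2) = 12 + 3v
r(3) = 42 + 6v
r(4) = 120 + 21v
r(5) = 366 + 60v
So 366 + 60v = 246, giving v = -2.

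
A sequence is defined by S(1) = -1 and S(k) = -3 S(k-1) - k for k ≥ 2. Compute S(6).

135

S(2) = -3·(-1) - 2 = 1
S(3) = -3·1 - 3 = -6
S(4) = -3·(-6) - 4 = 14
S(5) = -3·14 - 5 = -47
S(6) = -3·(-47) - 6 = 135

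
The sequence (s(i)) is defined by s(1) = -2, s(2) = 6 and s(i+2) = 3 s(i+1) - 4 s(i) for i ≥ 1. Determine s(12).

14262

s(3) = 3(6) - 4(-2) = 26
s(4) = 3(26) - 4(6) = 54
s(5) = 3(54) - 4(26) = 58
s(6) = 3(58) - 4(54) = -42
s(7) = 3(-42) - 4(58) = -358
s(8) = 3(-358) - 4(-42) = -906
s(9) = 3(-906) - 4(-358) = -1286
s(10) = 3(-1286) - 4(-906) = -234
s(11) = 3(-234) - 4(-1286) = 4442
s(12) = 3(4442) - 4(-234) = 14262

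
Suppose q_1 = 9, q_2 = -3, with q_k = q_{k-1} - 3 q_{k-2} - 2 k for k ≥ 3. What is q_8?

q_3 = (-3) - 3*9 - 6 = -36
q_4 = (-36) - 3*(-3) - 8 = -35
q_5 = (-35) - 3*(-36) - 10 = 63
q_6 = 63 - 3*(-35) - 12 = 156
q_7 = 156 - 3*63 - 14 = -47
q_8 = (-47) - 3*156 - 16 = -531

-531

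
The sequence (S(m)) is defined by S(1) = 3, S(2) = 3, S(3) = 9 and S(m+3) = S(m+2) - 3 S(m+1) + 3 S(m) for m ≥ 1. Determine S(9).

S(4) = 9 - 3(3) + 3(3) = 9
S(5) = 9 - 3(9) + 3(3) = -9
S(6) = (-9) - 3(9) + 3(9) = -9
S(7) = (-9) - 3(-9) + 3(9) = 45
S(8) = 45 - 3(-9) + 3(-9) = 45
S(9) = 45 - 3(45) + 3(-9) = -117

-117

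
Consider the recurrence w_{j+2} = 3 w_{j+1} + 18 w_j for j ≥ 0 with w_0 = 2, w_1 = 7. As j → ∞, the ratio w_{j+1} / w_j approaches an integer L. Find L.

The characteristic equation is r^2 - 3r - 18 = 0, which factors as (r - 6)(r + 3) = 0.
So the roots are 6 and -3. Since |6| > |-3| and the coefficient of 6^j is non-zero, the ratio tends to 6.

6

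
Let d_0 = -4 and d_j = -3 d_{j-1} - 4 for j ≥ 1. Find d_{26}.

-7625597484988

The fixed point is -4/(1 + 3) = -1, so d_j + 1 = -3(d_{j-1} + 1).
Hence d_j = -3·(-3)^j - 1.
d_{26} = -3·(-3)^{26} - 1 = -3·2541865828329 - 1 = -7625597484988.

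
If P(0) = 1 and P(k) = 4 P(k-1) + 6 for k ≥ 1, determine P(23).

The fixed point is 6/(1 - 4) = -2, so P(k) + 2 = 4(P(k-1) + 2).
Hence P(k) = 3·4^k - 2.
P(23) = 3·4^{23} - 2 = 3·70368744177664 - 2 = 211106232532990.

211106232532990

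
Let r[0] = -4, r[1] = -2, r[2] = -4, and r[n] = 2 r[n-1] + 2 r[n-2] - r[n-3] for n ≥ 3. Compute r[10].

-6934

r[3] = 2*(-4) + 2*(-2) - (-4) = -8
r[4] = 2*(-8) + 2*(-4) - (-2) = -22
r[5] = 2*(-22) + 2*(-8) - (-4) = -56
r[6] = 2*(-56) + 2*(-22) - (-8) = -148
r[7] = 2*(-148) + 2*(-56) - (-22) = -386
r[8] = 2*(-386) + 2*(-148) - (-56) = -1012
r[9] = 2*(-1012) + 2*(-386) - (-148) = -2648
r[10] = 2*(-2648) + 2*(-1012) - (-386) = -6934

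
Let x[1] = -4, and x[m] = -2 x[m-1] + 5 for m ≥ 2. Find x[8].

727

x[2] = -2*(-4) + 5 = 13
x[3] = -2*13 + 5 = -21
x[4] = -2*(-21) + 5 = 47
x[5] = -2*47 + 5 = -89
x[6] = -2*(-89) + 5 = 183
x[7] = -2*183 + 5 = -361
x[8] = -2*(-361) + 5 = 727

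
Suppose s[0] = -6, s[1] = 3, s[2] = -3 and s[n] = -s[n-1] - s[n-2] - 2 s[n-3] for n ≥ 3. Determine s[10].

-75

s[3] = -(-3) - 3 - 2*(-6) = 12
s[4] = -12 - (-3) - 2*3 = -15
s[5] = -(-15) - 12 - 2*(-3) = 9
s[6] = -9 - (-15) - 2*12 = -18
s[7] = -(-18) - 9 - 2*(-15) = 39
s[8] = -39 - (-18) - 2*9 = -39
s[9] = -(-39) - 39 - 2*(-18) = 36
s[10] = -36 - (-39) - 2*39 = -75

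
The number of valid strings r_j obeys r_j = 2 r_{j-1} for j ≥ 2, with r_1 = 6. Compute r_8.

768

r_2 = 2*6 = 12
r_3 = 2*12 = 24
r_4 = 2*24 = 48
r_5 = 2*48 = 96
r_6 = 2*96 = 192
r_7 = 2*192 = 384
r_8 = 2*384 = 768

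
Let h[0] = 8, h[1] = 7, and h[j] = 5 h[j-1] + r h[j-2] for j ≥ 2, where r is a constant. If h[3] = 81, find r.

h[2] = 35 + 8r
h[3] = 175 + 47r
So 175 + 47r = 81, giving r = -2.

-2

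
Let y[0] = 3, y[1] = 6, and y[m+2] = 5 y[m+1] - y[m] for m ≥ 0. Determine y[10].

7476522

y[2] = 5(6) - 3 = 27
y[3] = 5(27) - 6 = 129
y[4] = 5(129) - 27 = 618
y[5] = 5(618) - 129 = 2961
y[6] = 5(2961) - 618 = 14187
y[7] = 5(14187) - 2961 = 67974
y[8] = 5(67974) - 14187 = 325683
y[9] = 5(325683) - 67974 = 1560441
y[10] = 5(1560441) - 325683 = 7476522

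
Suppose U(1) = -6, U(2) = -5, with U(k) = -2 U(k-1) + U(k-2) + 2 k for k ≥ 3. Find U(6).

U(3) = -2·(-5) + (-6) + 6 = 10
U(4) = -2·10 + (-5) + 8 = -17
U(5) = -2·(-17) + 10 + 10 = 54
U(6) = -2·54 + (-17) + 12 = -113

-113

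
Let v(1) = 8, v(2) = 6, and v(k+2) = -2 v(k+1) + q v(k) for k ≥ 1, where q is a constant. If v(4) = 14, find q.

1

v(3) = -12 + 8q
v(4) = 24 - 10q
So 24 - 10q = 14, giving q = 1.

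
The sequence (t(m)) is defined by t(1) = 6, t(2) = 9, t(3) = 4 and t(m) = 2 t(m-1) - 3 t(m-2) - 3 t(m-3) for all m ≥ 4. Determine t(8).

t(4) = 2*4 - 3*9 - 3*6 = -37
t(5) = 2*(-37) - 3*4 - 3*9 = -113
t(6) = 2*(-113) - 3*(-37) - 3*4 = -127
t(7) = 2*(-127) - 3*(-113) - 3*(-37) = 196
t(8) = 2*196 - 3*(-127) - 3*(-113) = 1112

1112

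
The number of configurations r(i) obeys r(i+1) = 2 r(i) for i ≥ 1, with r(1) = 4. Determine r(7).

256

r(2) = 2*4 = 8
r(3) = 2*8 = 16
r(4) = 2*16 = 32
r(5) = 2*32 = 64
r(6) = 2*64 = 128
r(7) = 2*128 = 256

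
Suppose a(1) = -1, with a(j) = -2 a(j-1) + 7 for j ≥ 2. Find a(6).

a(2) = -2(-1) + 7 = 9
a(3) = -2(9) + 7 = -11
a(4) = -2(-11) + 7 = 29
a(5) = -2(29) + 7 = -51
a(6) = -2(-51) + 7 = 109

109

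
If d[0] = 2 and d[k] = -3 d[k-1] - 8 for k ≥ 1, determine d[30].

The fixed point is -8/(1 + 3) = -2, so d[k] + 2 = -3(d[k-1] + 2).
Hence d[k] = 4·(-3)^k - 2.
d[30] = 4·(-3)^{30} - 2 = 4·205891132094649 - 2 = 823564528378594.

823564528378594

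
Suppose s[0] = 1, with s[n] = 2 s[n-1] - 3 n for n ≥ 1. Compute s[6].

-296

s[1] = 2·1 - 3 = -1
s[2] = 2·(-1) - 6 = -8
s[3] = 2·(-8) - 9 = -25
s[4] = 2·(-25) - 12 = -62
s[5] = 2·(-62) - 15 = -139
s[6] = 2·(-139) - 18 = -296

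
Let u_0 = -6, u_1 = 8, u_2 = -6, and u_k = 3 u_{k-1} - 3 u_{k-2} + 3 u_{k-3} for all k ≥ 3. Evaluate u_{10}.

-14526

u_3 = 3·(-6) - 3·8 + 3·(-6) = -60
u_4 = 3·(-60) - 3·(-6) + 3·8 = -138
u_5 = 3·(-138) - 3·(-60) + 3·(-6) = -252
u_6 = 3·(-252) - 3·(-138) + 3·(-60) = -522
u_7 = 3·(-522) - 3·(-252) + 3·(-138) = -1224
u_8 = 3·(-1224) - 3·(-522) + 3·(-252) = -2862
u_9 = 3·(-2862) - 3·(-1224) + 3·(-522) = -6480
u_{10} = 3·(-6480) - 3·(-2862) + 3·(-1224) = -14526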